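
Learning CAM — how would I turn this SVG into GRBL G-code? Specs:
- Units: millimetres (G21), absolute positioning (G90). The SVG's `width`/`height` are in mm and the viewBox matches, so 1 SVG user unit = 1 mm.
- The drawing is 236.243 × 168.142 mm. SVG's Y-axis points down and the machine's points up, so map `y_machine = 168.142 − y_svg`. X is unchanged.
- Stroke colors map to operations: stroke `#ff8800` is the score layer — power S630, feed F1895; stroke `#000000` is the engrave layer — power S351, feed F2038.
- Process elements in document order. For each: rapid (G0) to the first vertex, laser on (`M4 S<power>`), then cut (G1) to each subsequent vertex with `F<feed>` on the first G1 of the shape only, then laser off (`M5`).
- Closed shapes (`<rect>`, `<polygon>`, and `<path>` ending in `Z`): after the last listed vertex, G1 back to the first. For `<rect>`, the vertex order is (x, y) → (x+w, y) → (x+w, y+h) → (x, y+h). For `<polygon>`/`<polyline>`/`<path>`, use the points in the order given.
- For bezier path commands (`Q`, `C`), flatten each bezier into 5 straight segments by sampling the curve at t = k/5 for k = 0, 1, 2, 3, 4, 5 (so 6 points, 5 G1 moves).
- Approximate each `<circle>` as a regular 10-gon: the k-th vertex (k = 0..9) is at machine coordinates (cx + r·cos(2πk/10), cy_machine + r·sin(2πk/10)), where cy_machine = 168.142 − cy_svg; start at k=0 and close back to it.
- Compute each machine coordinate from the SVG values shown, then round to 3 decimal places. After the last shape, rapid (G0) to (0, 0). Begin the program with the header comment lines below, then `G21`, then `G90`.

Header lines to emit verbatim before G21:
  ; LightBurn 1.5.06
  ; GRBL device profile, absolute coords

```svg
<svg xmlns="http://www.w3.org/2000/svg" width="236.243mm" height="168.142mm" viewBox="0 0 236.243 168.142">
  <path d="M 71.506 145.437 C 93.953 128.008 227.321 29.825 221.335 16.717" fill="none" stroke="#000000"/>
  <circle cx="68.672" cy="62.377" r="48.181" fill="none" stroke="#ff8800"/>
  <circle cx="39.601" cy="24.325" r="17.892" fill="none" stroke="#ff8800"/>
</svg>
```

1 u = 1 mm; y_m = 168.142 − y.

[1] `<path>` cubic bezier, #000000→engrave S351 F2038: (71.506,22.705) → (96.283,41.526) → (135.667,71.769) → (177.646,105.472) → (210.206,134.678) → (221.335,151.425)

[2] `<circle>` circle, #ff8800→score S630 F1895: (116.853,105.765) → (107.651,134.085) → (83.561,151.588) → (53.783,151.588) → (29.693,134.085) → (20.491,105.765) → (29.693,77.445) → (53.783,59.942) → (83.561,59.942) → (107.651,77.445) → (116.853,105.765) (closed)

[3] `<circle>` circle, #ff8800→score S630 F1895: (57.493,143.817) → (54.076,154.334) → (45.130,160.833) → (34.072,160.833) → (25.126,154.334) → (21.709,143.817) → (25.126,133.300) → (34.072,126.801) → (45.130,126.801) → (54.076,133.300) → (57.493,143.817) (closed)

; LightBurn 1.5.06
; GRBL device profile, absolute coords
G21
G90
G0 X71.506 Y22.705
M4 S351
G1 X96.283 Y41.526 F2038
G1 X135.667 Y71.769
G1 X177.646 Y105.472
G1 X210.206 Y134.678
G1 X221.335 Y151.425
M5
G0 X116.853 Y105.765
M4 S630
G1 X107.651 Y134.085 F1895
G1 X83.561 Y151.588
G1 X53.783 Y151.588
G1 X29.693 Y134.085
G1 X20.491 Y105.765
G1 X29.693 Y77.445
G1 X53.783 Y59.942
G1 X83.561 Y59.942
G1 X107.651 Y77.445
G1 X116.853 Y105.765
M5
G0 X57.493 Y143.817
M4 S630
G1 X54.076 Y154.334 F1895
G1 X45.130 Y160.833
G1 X34.072 Y160.833
G1 X25.126 Y154.334
G1 X21.709 Y143.817
G1 X25.126 Y133.300
G1 X34.072 Y126.801
G1 X45.130 Y126.801
G1 X54.076 Y133.300
G1 X57.493 Y143.817
M5
G0 X0.000 Y0.000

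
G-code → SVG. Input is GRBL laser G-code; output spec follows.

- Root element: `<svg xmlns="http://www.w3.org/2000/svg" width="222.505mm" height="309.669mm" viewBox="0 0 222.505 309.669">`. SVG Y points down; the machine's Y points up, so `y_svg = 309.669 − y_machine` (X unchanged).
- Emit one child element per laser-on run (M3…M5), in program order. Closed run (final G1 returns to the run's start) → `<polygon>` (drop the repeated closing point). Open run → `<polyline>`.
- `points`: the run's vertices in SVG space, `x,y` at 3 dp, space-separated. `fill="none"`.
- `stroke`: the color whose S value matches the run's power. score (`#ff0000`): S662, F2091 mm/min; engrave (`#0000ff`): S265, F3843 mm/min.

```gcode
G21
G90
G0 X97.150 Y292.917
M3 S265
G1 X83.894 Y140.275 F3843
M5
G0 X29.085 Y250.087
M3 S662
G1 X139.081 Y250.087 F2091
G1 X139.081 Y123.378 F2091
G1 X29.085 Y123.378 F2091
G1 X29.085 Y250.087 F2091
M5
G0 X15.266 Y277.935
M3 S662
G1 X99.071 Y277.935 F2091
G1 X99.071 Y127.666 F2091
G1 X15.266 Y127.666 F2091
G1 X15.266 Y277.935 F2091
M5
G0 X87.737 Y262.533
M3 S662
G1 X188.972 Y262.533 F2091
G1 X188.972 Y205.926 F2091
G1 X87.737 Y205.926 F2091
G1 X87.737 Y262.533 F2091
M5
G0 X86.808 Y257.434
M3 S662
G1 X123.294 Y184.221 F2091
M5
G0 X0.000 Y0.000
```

Each laser-on run becomes one SVG element. Flip Y back into SVG space with y_svg = 309.669 − y_machine.

Run 1: the run's S265 means `#0000ff` (engrave). The run is open, so emit a `<polyline>` with points (Y-flipped): 97.150,16.752 83.894,169.394.

Run 2: the run's S662 means `#ff0000` (score). The run returns to its start, so emit a `<polygon>` with points (Y-flipped): 29.085,59.582 139.081,59.582 139.081,186.291 29.085,186.291.

Run 3: power S662 maps to stroke `#ff0000` (score). The run returns to its start, so emit a `<polygon>` with points (Y-flipped): 15.266,31.734 99.071,31.734 99.071,182.003 15.266,182.003.

Run 4: S662 ⇒ score layer `#ff0000`. The run returns to its start, so emit a `<polygon>` with points (Y-flipped): 87.737,47.136 188.972,47.136 188.972,103.743 87.737,103.743.

Run 5: S662 ⇒ score layer `#ff0000`. The run is open, so emit a `<polyline>` with points (Y-flipped): 86.808,52.235 123.294,125.448.

<svg xmlns="http://www.w3.org/2000/svg" width="222.505mm" height="309.669mm" viewBox="0 0 222.505 309.669">
  <polyline points="97.150,16.752 83.894,169.394" fill="none" stroke="#0000ff"/>
  <polygon points="29.085,59.582 139.081,59.582 139.081,186.291 29.085,186.291" fill="none" stroke="#ff0000"/>
  <polygon points="15.266,31.734 99.071,31.734 99.071,182.003 15.266,182.003" fill="none" stroke="#ff0000"/>
  <polygon points="87.737,47.136 188.972,47.136 188.972,103.743 87.737,103.743" fill="none" stroke="#ff0000"/>
  <polyline points="86.808,52.235 123.294,125.448" fill="none" stroke="#ff0000"/>
</svg>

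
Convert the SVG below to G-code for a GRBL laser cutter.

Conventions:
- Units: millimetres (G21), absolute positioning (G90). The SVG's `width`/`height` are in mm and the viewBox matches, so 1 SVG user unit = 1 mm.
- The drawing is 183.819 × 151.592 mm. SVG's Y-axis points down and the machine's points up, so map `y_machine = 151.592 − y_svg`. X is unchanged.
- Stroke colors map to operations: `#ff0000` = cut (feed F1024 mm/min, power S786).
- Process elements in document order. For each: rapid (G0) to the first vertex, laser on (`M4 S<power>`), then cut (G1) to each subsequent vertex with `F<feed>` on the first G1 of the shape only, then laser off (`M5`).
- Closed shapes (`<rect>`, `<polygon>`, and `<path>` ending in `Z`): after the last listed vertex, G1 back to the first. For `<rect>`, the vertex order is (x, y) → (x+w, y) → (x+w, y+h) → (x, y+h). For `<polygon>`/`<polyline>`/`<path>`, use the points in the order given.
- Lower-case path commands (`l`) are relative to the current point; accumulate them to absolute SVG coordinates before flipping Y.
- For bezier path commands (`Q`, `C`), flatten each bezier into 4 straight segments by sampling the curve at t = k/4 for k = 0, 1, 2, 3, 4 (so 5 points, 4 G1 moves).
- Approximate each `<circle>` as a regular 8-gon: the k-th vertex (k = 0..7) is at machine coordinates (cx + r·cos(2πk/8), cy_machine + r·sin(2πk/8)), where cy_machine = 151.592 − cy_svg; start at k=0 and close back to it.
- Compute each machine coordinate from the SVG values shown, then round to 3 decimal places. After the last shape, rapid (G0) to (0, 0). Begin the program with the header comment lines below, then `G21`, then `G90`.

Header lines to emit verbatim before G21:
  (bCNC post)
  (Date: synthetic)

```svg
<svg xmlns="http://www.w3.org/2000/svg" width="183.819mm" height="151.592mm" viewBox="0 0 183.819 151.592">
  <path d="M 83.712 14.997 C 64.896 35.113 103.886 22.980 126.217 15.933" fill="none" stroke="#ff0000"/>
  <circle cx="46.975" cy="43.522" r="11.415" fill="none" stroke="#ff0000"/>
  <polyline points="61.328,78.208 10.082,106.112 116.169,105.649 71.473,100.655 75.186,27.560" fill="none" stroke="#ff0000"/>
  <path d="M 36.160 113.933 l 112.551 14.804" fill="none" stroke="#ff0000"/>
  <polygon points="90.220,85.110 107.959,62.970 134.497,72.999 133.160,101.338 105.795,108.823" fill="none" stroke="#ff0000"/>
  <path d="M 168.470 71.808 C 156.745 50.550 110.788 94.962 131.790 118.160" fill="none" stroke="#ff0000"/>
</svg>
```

(bCNC post)
(Date: synthetic)
G21
G90
G0 X83.712 Y136.595
M4 S786
G1 X79.275 Y126.971 F1024
G1 X89.534 Y125.941
G1 X107.509 Y130.003
G1 X126.217 Y135.659
M5
G0 X58.390 Y108.070
M4 S786
G1 X55.047 Y116.142 F1024
G1 X46.975 Y119.485
G1 X38.903 Y116.142
G1 X35.560 Y108.070
G1 X38.903 Y99.998
G1 X46.975 Y96.655
G1 X55.047 Y99.998
G1 X58.390 Y108.070
M5
G0 X61.328 Y73.384
M4 S786
G1 X10.082 Y45.480 F1024
G1 X116.169 Y45.943
G1 X71.473 Y50.937
G1 X75.186 Y124.032
M5
G0 X36.160 Y37.659
M4 S786
G1 X148.711 Y22.855 F1024
M5
G0 X90.220 Y66.482
M4 S786
G1 X107.959 Y88.622 F1024
G1 X134.497 Y78.593
G1 X133.160 Y50.254
G1 X105.795 Y42.769
G1 X90.220 Y66.482
M5
G0 X168.470 Y79.784
M4 S786
G1 X154.839 Y84.772 F1024
G1 X137.857 Y73.279
G1 X127.012 Y53.451
G1 X131.790 Y33.432
M5
G0 X0.000 Y0.000

1 u = 1 mm; y_m = 151.592 − y.

[1] `<path>` cubic bezier, #ff0000→cut S786 F1024: (83.712,136.595) → (79.275,126.971) → (89.534,125.941) → (107.509,130.003) → (126.217,135.659)

[2] `<circle>` circle, #ff0000→cut S786 F1024: (58.390,108.070) → (55.047,116.142) → (46.975,119.485) → (38.903,116.142) → (35.560,108.070) → (38.903,99.998) → (46.975,96.655) → (55.047,99.998) → (58.390,108.070) (closed)

[3] `<polyline>` open polyline, #ff0000→cut S786 F1024: (61.328,73.384) → (10.082,45.480) → (116.169,45.943) → (71.473,50.937) → (75.186,124.032)

[4] `<path>` line segment, #ff0000→cut S786 F1024: (36.160,37.659) → (148.711,22.855)

[5] `<polygon>` regular polygon, #ff0000→cut S786 F1024: (90.220,66.482) → (107.959,88.622) → (134.497,78.593) → (133.160,50.254) → (105.795,42.769) → (90.220,66.482) (closed)

[6] `<path>` cubic bezier, #ff0000→cut S786 F1024: (168.470,79.784) → (154.839,84.772) → (137.857,73.279) → (127.012,53.451) → (131.790,33.432)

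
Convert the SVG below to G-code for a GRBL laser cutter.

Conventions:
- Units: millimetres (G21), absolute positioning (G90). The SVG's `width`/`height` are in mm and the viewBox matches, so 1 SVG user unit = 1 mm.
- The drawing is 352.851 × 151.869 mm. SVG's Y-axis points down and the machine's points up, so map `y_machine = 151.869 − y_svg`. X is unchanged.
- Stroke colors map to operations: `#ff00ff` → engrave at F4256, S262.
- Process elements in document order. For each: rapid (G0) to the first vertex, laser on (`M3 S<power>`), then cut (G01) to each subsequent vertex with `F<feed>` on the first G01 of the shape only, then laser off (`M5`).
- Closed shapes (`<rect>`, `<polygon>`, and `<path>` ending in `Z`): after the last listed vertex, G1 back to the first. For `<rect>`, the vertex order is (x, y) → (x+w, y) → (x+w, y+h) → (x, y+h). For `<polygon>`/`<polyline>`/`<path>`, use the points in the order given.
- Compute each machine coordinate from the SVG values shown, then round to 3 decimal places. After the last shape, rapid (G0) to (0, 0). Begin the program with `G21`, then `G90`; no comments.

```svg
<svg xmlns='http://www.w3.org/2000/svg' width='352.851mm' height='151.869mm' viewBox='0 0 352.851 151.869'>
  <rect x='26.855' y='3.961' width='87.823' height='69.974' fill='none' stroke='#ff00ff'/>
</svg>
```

1 u = 1 mm; y_m = 151.869 − y.

[1] `<rect>` rectangle, #ff00ff→engrave S262 F4256: (26.855,147.908) → (114.678,147.908) → (114.678,77.934) → (26.855,77.934) → (26.855,147.908) (closed)

G21
G90
G0 X26.855 Y147.908
M3 S262
G01 X114.678 Y147.908 F4256
G01 X114.678 Y77.934
G01 X26.855 Y77.934
G01 X26.855 Y147.908
M5
G0 X0.000 Y0.000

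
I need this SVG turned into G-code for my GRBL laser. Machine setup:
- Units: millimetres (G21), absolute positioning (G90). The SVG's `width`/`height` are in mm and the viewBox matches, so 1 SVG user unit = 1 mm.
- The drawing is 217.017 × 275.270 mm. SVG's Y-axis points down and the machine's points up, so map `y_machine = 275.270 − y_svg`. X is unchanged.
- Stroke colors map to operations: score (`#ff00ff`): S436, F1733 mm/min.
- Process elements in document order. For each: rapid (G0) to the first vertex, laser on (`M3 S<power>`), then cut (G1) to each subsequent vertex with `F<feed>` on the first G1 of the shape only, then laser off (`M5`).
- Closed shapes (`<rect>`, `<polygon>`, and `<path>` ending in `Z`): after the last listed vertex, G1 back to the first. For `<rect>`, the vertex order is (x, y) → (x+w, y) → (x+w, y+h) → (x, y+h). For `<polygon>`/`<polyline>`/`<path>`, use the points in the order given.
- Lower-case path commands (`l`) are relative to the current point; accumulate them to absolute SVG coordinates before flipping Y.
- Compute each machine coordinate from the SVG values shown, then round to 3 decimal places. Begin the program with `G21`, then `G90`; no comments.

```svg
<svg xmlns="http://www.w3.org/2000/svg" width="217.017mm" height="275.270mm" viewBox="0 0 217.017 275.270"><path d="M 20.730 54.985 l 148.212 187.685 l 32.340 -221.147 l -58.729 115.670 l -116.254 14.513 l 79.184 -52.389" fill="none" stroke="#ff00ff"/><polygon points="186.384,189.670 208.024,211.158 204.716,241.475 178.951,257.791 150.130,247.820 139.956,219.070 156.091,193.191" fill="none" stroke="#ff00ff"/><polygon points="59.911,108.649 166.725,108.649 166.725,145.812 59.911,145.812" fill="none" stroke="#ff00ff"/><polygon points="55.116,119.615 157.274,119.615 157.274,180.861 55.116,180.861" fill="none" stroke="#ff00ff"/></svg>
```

Since the viewBox matches the mm dimensions, user units are millimetres directly. The only transform is the Y-flip y_m = 275.270 − y_svg.

Shape 1 is a open polyline drawn with `<path>`. Its stroke #ff00ff means score at S436, F1733. After flipping Y the toolpath is (20.730,220.285) → (168.942,32.600) → (201.282,253.747) → (142.553,138.077) → (26.299,123.564) → (105.483,175.953).

Shape 2 is a regular polygon drawn with `<polygon>`. Its stroke #ff00ff means score at S436, F1733. After flipping Y the toolpath is (186.384,85.600) → (208.024,64.112) → (204.716,33.795) → (178.951,17.479) → (150.130,27.450) → (139.956,56.200) → (156.091,82.079) → (186.384,85.600), returning to the start.

Shape 3 is a rectangle drawn with `<polygon>`. Its stroke #ff00ff means score at S436, F1733. After flipping Y the toolpath is (59.911,166.621) → (166.725,166.621) → (166.725,129.458) → (59.911,129.458) → (59.911,166.621), returning to the start.

Shape 4 is a rectangle drawn with `<polygon>`. Its stroke #ff00ff means score at S436, F1733. After flipping Y the toolpath is (55.116,155.655) → (157.274,155.655) → (157.274,94.409) → (55.116,94.409) → (55.116,155.655), returning to the start.

G21
G90
G0 X20.730 Y220.285
M3 S436
G1 X168.942 Y32.600 F1733
G1 X201.282 Y253.747
G1 X142.553 Y138.077
G1 X26.299 Y123.564
G1 X105.483 Y175.953
M5
G0 X186.384 Y85.600
M3 S436
G1 X208.024 Y64.112 F1733
G1 X204.716 Y33.795
G1 X178.951 Y17.479
G1 X150.130 Y27.450
G1 X139.956 Y56.200
G1 X156.091 Y82.079
G1 X186.384 Y85.600
M5
G0 X59.911 Y166.621
M3 S436
G1 X166.725 Y166.621 F1733
G1 X166.725 Y129.458
G1 X59.911 Y129.458
G1 X59.911 Y166.621
M5
G0 X55.116 Y155.655
M3 S436
G1 X157.274 Y155.655 F1733
G1 X157.274 Y94.409
G1 X55.116 Y94.409
G1 X55.116 Y155.655
M5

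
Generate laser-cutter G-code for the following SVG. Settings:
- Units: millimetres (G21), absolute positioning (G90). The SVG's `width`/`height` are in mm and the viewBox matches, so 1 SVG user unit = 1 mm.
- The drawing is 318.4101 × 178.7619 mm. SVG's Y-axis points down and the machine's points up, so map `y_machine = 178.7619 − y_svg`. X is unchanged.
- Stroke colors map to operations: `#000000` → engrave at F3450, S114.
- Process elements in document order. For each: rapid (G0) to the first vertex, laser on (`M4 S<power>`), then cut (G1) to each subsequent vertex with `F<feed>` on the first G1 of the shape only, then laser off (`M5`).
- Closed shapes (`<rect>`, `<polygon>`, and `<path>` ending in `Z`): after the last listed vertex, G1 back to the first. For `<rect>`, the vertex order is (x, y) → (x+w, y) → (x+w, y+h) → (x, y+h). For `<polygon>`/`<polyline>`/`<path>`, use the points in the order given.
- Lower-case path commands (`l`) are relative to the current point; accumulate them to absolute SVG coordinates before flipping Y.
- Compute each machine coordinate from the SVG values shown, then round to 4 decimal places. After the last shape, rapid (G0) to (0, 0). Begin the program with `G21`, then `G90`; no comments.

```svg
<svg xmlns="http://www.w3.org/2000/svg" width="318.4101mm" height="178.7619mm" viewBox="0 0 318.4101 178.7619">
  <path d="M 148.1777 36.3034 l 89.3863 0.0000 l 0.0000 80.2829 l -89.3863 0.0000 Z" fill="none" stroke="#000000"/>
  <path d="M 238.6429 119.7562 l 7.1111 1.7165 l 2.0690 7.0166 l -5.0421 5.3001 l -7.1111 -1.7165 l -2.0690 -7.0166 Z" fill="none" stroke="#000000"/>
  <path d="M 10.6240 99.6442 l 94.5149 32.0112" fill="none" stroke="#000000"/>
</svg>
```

viewBox `0 0 318.4101 178.7619` with mm width/height → 1 unit = 1 mm. Flip: y_m = 178.7619 − y_svg.

**Shape 1** — `<path>` rectangle, stroke `#000000` → engrave (S114, F3450). Machine vertices: (148.1777,142.4585) → (237.5640,142.4585) → (237.5640,62.1756) → (148.1777,62.1756) → (148.1777,142.4585). Closed: final G1 returns to the first vertex.

**Shape 2** — `<path>` regular polygon, stroke `#000000` → engrave (S114, F3450). Machine vertices: (238.6429,59.0057) → (245.7540,57.2892) → (247.8230,50.2726) → (242.7809,44.9725) → (235.6698,46.6890) → (233.6008,53.7056) → (238.6429,59.0057). Closed: final G1 returns to the first vertex.

**Shape 3** — `<path>` line segment, stroke `#000000` → engrave (S114, F3450). Machine vertices: (10.6240,79.1177) → (105.1389,47.1065). Open path.

G21
G90
G0 X148.1777 Y142.4585
M4 S114
G1 X237.5640 Y142.4585 F3450
G1 X237.5640 Y62.1756
G1 X148.1777 Y62.1756
G1 X148.1777 Y142.4585
M5
G0 X238.6429 Y59.0057
M4 S114
G1 X245.7540 Y57.2892 F3450
G1 X247.8230 Y50.2726
G1 X242.7809 Y44.9725
G1 X235.6698 Y46.6890
G1 X233.6008 Y53.7056
G1 X238.6429 Y59.0057
M5
G0 X10.6240 Y79.1177
M4 S114
G1 X105.1389 Y47.1065 F3450
M5
G0 X0.0000 Y0.0000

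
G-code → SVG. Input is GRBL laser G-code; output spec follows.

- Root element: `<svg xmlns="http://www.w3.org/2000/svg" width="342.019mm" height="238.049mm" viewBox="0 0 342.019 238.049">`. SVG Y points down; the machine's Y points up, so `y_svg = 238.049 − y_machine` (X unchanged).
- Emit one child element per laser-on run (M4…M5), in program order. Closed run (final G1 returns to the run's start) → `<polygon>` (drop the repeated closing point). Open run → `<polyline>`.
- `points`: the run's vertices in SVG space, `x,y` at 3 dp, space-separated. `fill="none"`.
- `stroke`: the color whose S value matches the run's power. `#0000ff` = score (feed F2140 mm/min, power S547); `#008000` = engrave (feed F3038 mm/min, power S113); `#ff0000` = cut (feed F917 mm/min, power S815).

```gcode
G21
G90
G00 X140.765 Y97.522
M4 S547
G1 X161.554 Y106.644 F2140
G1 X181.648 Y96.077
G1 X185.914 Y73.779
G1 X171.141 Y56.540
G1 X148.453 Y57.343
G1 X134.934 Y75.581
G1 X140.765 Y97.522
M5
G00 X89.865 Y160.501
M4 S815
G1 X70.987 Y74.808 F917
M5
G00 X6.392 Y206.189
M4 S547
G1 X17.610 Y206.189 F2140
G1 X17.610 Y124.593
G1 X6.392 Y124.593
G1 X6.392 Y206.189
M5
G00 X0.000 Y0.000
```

<svg xmlns="http://www.w3.org/2000/svg" width="342.019mm" height="238.049mm" viewBox="0 0 342.019 238.049">
  <polygon points="140.765,140.527 161.554,131.405 181.648,141.972 185.914,164.270 171.141,181.509 148.453,180.706 134.934,162.468" fill="none" stroke="#0000ff"/>
  <polyline points="89.865,77.548 70.987,163.241" fill="none" stroke="#ff0000"/>
  <polygon points="6.392,31.860 17.610,31.860 17.610,113.456 6.392,113.456" fill="none" stroke="#0000ff"/>
</svg>

Each laser-on run becomes one SVG element. Flip Y back into SVG space with y_svg = 238.049 − y_machine.

Run 1: S547 ⇒ score layer `#0000ff`. The run returns to its start, so emit a `<polygon>` with points (Y-flipped): 140.765,140.527 161.554,131.405 181.648,141.972 185.914,164.270 171.141,181.509 148.453,180.706 134.934,162.468.

Run 2: the run's S815 means `#ff0000` (cut). The run is open, so emit a `<polyline>` with points (Y-flipped): 89.865,77.548 70.987,163.241.

Run 3: the run's S547 means `#0000ff` (score). The run returns to its start, so emit a `<polygon>` with points (Y-flipped): 6.392,31.860 17.610,31.860 17.610,113.456 6.392,113.456.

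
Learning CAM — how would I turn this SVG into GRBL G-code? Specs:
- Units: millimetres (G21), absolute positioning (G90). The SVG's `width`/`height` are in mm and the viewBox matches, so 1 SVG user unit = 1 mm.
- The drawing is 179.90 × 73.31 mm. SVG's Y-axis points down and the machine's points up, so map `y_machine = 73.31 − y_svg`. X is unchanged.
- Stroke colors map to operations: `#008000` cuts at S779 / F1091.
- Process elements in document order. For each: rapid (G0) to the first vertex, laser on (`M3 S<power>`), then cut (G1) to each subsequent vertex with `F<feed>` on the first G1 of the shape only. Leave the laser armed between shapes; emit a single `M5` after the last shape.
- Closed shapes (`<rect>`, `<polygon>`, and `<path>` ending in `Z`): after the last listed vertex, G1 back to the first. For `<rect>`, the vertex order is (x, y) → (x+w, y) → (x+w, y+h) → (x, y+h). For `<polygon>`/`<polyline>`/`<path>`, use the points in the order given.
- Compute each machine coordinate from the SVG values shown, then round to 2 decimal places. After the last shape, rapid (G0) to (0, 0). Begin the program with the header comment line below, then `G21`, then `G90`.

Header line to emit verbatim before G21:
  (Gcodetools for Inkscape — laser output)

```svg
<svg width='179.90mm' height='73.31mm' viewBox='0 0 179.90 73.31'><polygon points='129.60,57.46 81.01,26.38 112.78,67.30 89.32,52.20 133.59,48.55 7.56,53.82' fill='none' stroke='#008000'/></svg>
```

1 u = 1 mm; y_m = 73.31 − y.

[1] `<polygon>` closed polygon, #008000→cut S779 F1091: (129.60,15.85) → (81.01,46.93) → (112.78,6.01) → (89.32,21.11) → (133.59,24.76) → (7.56,19.49) → (129.60,15.85) (closed)

(Gcodetools for Inkscape — laser output)
G21
G90
G0 X129.60 Y15.85
M3 S779
G1 X81.01 Y46.93 F1091
G1 X112.78 Y6.01
G1 X89.32 Y21.11
G1 X133.59 Y24.76
G1 X7.56 Y19.49
G1 X129.60 Y15.85
M5
G0 X0.00 Y0.00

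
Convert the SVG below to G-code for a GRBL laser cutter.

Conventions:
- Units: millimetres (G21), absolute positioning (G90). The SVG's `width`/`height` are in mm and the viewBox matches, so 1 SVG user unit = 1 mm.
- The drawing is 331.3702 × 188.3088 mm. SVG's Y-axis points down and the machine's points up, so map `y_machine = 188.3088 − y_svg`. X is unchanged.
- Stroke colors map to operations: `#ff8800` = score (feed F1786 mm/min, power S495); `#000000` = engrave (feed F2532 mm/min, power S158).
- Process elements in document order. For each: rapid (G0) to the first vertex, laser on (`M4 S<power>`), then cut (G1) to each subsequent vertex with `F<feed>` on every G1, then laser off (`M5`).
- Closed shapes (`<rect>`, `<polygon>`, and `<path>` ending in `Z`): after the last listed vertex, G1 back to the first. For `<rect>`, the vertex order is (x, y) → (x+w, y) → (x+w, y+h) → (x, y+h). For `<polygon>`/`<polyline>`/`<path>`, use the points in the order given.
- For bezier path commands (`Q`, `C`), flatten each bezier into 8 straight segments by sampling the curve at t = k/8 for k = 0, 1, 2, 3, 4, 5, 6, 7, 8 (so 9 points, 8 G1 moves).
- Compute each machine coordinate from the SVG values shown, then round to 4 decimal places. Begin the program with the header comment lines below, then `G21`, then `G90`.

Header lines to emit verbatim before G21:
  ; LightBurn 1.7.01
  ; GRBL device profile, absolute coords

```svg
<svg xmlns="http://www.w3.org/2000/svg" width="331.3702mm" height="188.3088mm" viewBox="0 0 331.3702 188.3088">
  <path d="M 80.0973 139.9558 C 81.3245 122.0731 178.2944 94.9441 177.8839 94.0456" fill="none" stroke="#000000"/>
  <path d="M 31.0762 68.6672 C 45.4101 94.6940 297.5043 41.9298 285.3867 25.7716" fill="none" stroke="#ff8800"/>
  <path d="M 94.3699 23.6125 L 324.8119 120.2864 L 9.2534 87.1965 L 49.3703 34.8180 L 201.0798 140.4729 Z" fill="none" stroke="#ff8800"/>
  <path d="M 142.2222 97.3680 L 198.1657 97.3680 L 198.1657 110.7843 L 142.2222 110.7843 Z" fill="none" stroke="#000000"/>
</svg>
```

; LightBurn 1.7.01
; GRBL device profile, absolute coords
G21
G90
G0 X80.0973 Y48.3530
M4 S158
G1 X84.6682 Y55.4231 F2532
G1 X95.9519 Y62.9444 F2532
G1 X111.6851 Y70.5010 F2532
G1 X129.6047 Y77.6772 F2532
G1 X147.4476 Y84.0572 F2532
G1 X162.9505 Y89.2254 F2532
G1 X173.8503 Y92.7660 F2532
G1 X177.8839 Y94.2632 F2532
M5
G0 X31.0762 Y119.6416
M4 S495
G1 X46.6160 Y113.3495 F1786
G1 X78.5634 Y113.0917 F1786
G1 X121.0358 Y117.5160 F1786
G1 X168.1508 Y125.2700 F1786
G1 X214.0258 Y135.0015 F1786
G1 X252.7785 Y145.3580 F1786
G1 X278.5263 Y154.9874 F1786
G1 X285.3867 Y162.5372 F1786
M5
G0 X94.3699 Y164.6963
M4 S495
G1 X324.8119 Y68.0224 F1786
G1 X9.2534 Y101.1123 F1786
G1 X49.3703 Y153.4908 F1786
G1 X201.0798 Y47.8359 F1786
G1 X94.3699 Y164.6963 F1786
M5
G0 X142.2222 Y90.9408
M4 S158
G1 X198.1657 Y90.9408 F2532
G1 X198.1657 Y77.5245 F2532
G1 X142.2222 Y77.5245 F2532
G1 X142.2222 Y90.9408 F2532
M5

1 u = 1 mm; y_m = 188.3088 − y.

[1] `<path>` cubic bezier, #000000→engrave S158 F2532: (80.0973,48.3530) → (84.6682,55.4231) → (95.9519,62.9444) → (111.6851,70.5010) → (129.6047,77.6772) → (147.4476,84.0572) → (162.9505,89.2254) → (173.8503,92.7660) → (177.8839,94.2632)

[2] `<path>` cubic bezier, #ff8800→score S495 F1786: (31.0762,119.6416) → (46.6160,113.3495) → (78.5634,113.0917) → (121.0358,117.5160) → (168.1508,125.2700) → (214.0258,135.0015) → (252.7785,145.3580) → (278.5263,154.9874) → (285.3867,162.5372)

[3] `<path>` closed polygon, #ff8800→score S495 F1786: (94.3699,164.6963) → (324.8119,68.0224) → (9.2534,101.1123) → (49.3703,153.4908) → (201.0798,47.8359) → (94.3699,164.6963) (closed)

[4] `<path>` rectangle, #000000→engrave S158 F2532: (142.2222,90.9408) → (198.1657,90.9408) → (198.1657,77.5245) → (142.2222,77.5245) → (142.2222,90.9408) (closed)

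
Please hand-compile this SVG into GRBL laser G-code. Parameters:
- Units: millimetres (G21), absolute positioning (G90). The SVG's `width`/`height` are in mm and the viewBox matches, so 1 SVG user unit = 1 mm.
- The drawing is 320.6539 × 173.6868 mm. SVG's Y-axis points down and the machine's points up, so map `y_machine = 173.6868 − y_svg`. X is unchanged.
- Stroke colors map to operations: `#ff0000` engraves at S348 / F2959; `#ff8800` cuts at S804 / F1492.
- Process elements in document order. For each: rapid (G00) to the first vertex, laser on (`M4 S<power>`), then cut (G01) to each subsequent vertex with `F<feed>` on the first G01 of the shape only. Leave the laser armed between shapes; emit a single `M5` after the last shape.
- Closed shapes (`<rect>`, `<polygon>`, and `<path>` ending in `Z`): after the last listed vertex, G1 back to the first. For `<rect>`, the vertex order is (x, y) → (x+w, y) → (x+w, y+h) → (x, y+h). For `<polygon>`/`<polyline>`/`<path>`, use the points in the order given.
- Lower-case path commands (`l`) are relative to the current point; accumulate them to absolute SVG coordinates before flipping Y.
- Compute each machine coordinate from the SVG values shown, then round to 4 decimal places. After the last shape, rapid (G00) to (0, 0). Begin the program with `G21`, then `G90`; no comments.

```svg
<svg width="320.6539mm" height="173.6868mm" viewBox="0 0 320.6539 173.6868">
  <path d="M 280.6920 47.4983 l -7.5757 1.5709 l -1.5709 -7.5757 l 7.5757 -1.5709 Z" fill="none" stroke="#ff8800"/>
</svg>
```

G21
G90
G00 X280.6920 Y126.1885
M4 S804
G01 X273.1163 Y124.6176 F1492
G01 X271.5454 Y132.1933
G01 X279.1211 Y133.7642
G01 X280.6920 Y126.1885
M5
G00 X0.0000 Y0.0000

viewBox `0 0 320.6539 173.6868` with mm width/height → 1 unit = 1 mm. Flip: y_m = 173.6868 − y_svg.

**Shape 1** — `<path>` regular polygon, stroke `#ff8800` → cut (S804, F1492). Machine vertices: (280.6920,126.1885) → (273.1163,124.6176) → (271.5454,132.1933) → (279.1211,133.7642) → (280.6920,126.1885). Closed: final G1 returns to the first vertex.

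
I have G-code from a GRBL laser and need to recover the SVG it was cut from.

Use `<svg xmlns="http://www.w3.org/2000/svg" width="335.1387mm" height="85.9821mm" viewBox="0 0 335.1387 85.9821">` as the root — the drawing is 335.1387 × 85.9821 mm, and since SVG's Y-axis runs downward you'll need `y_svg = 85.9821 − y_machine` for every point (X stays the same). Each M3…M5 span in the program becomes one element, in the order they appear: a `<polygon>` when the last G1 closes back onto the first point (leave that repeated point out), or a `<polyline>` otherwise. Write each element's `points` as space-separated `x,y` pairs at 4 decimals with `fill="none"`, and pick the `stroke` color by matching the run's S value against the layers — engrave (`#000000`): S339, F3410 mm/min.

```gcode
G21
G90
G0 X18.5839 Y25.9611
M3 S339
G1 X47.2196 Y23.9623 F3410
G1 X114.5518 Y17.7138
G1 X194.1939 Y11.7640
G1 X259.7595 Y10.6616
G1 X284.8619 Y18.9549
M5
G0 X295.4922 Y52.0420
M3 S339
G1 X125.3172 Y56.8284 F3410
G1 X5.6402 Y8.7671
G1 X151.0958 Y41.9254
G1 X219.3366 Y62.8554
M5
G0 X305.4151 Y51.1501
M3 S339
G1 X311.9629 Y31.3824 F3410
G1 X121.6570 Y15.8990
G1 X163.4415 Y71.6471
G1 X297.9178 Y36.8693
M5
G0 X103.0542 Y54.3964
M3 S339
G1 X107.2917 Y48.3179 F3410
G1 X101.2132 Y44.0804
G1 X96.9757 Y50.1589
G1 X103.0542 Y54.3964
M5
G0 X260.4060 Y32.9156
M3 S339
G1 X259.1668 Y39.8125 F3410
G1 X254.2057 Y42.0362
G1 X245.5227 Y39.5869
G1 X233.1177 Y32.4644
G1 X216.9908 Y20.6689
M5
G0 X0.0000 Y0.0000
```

<svg xmlns="http://www.w3.org/2000/svg" width="335.1387mm" height="85.9821mm" viewBox="0 0 335.1387 85.9821">
  <polyline points="18.5839,60.0210 47.2196,62.0198 114.5518,68.2683 194.1939,74.2181 259.7595,75.3205 284.8619,67.0272" fill="none" stroke="#000000"/>
  <polyline points="295.4922,33.9401 125.3172,29.1537 5.6402,77.2150 151.0958,44.0567 219.3366,23.1267" fill="none" stroke="#000000"/>
  <polyline points="305.4151,34.8320 311.9629,54.5997 121.6570,70.0831 163.4415,14.3350 297.9178,49.1128" fill="none" stroke="#000000"/>
  <polygon points="103.0542,31.5857 107.2917,37.6642 101.2132,41.9017 96.9757,35.8232" fill="none" stroke="#000000"/>
  <polyline points="260.4060,53.0665 259.1668,46.1696 254.2057,43.9459 245.5227,46.3952 233.1177,53.5177 216.9908,65.3132" fill="none" stroke="#000000"/>
</svg>

Each laser-on run becomes one SVG element. Flip Y back into SVG space with y_svg = 85.9821 − y_machine. Every run uses S339, so all elements get stroke `#000000` (engrave).

Run 1: The run is open, so emit a `<polyline>` with points (Y-flipped): 18.5839,60.0210 47.2196,62.0198 114.5518,68.2683 194.1939,74.2181 259.7595,75.3205 284.8619,67.0272.

Run 2: The run is open, so emit a `<polyline>` with points (Y-flipped): 295.4922,33.9401 125.3172,29.1537 5.6402,77.2150 151.0958,44.0567 219.3366,23.1267.

Run 3: The run is open, so emit a `<polyline>` with points (Y-flipped): 305.4151,34.8320 311.9629,54.5997 121.6570,70.0831 163.4415,14.3350 297.9178,49.1128.

Run 4: The run returns to its start, so emit a `<polygon>` with points (Y-flipped): 103.0542,31.5857 107.2917,37.6642 101.2132,41.9017 96.9757,35.8232.

Run 5: The run is open, so emit a `<polyline>` with points (Y-flipped): 260.4060,53.0665 259.1668,46.1696 254.2057,43.9459 245.5227,46.3952 233.1177,53.5177 216.9908,65.3132.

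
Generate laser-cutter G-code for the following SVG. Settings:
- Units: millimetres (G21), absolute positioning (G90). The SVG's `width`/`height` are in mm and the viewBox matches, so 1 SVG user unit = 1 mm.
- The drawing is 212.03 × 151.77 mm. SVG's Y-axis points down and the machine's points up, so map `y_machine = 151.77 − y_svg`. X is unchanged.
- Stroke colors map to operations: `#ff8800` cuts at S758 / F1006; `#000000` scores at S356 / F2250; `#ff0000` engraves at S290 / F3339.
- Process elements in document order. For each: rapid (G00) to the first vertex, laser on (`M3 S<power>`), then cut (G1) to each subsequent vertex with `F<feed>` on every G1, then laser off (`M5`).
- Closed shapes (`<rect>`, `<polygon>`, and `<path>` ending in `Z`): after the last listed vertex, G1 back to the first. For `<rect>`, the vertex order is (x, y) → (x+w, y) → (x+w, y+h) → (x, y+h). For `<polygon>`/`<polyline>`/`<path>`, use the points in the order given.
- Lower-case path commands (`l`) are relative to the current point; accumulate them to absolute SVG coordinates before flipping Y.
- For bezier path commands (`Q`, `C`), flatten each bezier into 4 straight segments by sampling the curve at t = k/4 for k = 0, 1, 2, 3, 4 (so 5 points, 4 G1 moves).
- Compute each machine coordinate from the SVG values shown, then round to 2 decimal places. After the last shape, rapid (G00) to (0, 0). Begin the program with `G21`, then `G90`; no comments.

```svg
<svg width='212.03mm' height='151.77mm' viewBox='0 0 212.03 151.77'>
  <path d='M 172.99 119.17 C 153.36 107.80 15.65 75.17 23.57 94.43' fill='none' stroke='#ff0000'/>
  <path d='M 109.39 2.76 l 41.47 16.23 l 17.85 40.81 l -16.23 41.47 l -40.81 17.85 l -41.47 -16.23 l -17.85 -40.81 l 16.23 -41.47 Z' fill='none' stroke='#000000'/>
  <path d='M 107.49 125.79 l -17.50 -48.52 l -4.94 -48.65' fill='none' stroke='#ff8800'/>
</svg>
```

G21
G90
G00 X172.99 Y32.60
M3 S290
G1 X140.25 Y43.97 F3339
G1 X87.95 Y56.46 F3339
G1 X40.82 Y63.20 F3339
G1 X23.57 Y57.34 F3339
M5
G00 X109.39 Y149.01
M3 S356
G1 X150.86 Y132.78 F2250
G1 X168.71 Y91.97 F2250
G1 X152.48 Y50.50 F2250
G1 X111.67 Y32.65 F2250
G1 X70.20 Y48.88 F2250
G1 X52.35 Y89.69 F2250
G1 X68.58 Y131.16 F2250
G1 X109.39 Y149.01 F2250
M5
G00 X107.49 Y25.98
M3 S758
G1 X89.99 Y74.50 F1006
G1 X85.05 Y123.15 F1006
M5
G00 X0.00 Y0.00

1 u = 1 mm; y_m = 151.77 − y.

[1] `<path>` cubic bezier, #ff0000→engrave S290 F3339: (172.99,32.60) → (140.25,43.97) → (87.95,56.46) → (40.82,63.20) → (23.57,57.34)

[2] `<path>` regular polygon, #000000→score S356 F2250: (109.39,149.01) → (150.86,132.78) → (168.71,91.97) → (152.48,50.50) → (111.67,32.65) → (70.20,48.88) → (52.35,89.69) → (68.58,131.16) → (109.39,149.01) (closed)

[3] `<path>` open polyline, #ff8800→cut S758 F1006: (107.49,25.98) → (89.99,74.50) → (85.05,123.15)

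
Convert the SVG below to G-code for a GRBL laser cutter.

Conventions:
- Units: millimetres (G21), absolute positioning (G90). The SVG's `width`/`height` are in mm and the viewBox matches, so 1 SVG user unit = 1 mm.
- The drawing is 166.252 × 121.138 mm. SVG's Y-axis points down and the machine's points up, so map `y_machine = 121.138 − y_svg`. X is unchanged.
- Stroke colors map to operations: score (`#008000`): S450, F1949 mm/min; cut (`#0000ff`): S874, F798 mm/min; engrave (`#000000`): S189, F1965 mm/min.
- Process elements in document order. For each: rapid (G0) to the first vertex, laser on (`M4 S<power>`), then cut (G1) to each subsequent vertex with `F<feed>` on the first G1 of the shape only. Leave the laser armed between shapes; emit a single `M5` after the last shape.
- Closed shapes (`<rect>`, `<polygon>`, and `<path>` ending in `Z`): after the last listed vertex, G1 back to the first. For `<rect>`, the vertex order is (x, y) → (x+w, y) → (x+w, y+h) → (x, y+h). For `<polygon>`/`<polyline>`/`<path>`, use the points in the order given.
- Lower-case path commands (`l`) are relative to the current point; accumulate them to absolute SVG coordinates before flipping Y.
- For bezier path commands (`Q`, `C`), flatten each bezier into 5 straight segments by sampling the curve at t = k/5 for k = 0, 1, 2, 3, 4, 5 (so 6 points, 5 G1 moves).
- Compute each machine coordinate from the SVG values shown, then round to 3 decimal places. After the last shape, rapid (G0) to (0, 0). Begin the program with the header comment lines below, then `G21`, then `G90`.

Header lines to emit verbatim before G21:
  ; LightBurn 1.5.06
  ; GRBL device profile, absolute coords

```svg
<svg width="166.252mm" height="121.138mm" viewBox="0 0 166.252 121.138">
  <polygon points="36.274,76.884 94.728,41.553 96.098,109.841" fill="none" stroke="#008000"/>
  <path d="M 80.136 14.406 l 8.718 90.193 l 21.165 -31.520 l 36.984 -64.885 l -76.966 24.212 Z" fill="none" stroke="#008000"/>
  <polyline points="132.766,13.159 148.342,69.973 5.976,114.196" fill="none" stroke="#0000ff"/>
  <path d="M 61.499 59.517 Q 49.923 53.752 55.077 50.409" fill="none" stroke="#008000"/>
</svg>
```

; LightBurn 1.5.06
; GRBL device profile, absolute coords
G21
G90
G0 X36.274 Y44.254
M4 S450
G1 X94.728 Y79.585 F1949
G1 X96.098 Y11.297
G1 X36.274 Y44.254
G0 X80.136 Y106.732
M4 S450
G1 X88.854 Y16.539 F1949
G1 X110.019 Y48.059
G1 X147.003 Y112.944
G1 X70.037 Y88.732
G1 X80.136 Y106.732
G0 X132.766 Y107.979
M4 S874
G1 X148.342 Y51.165 F798
G1 X5.976 Y6.942
G0 X61.499 Y61.621
M4 S450
G1 X57.538 Y63.830 F1949
G1 X54.915 Y65.845
G1 X53.631 Y67.667
G1 X53.685 Y69.295
G1 X55.077 Y70.729
M5
G0 X0.000 Y0.000

viewBox `0 0 166.252 121.138` with mm width/height → 1 unit = 1 mm. Flip: y_m = 121.138 − y_svg.

**Shape 1** — `<polygon>` regular polygon, stroke `#008000` → score (S450, F1949). Machine vertices: (36.274,44.254) → (94.728,79.585) → (96.098,11.297) → (36.274,44.254). Closed: final G1 returns to the first vertex.

**Shape 2** — `<path>` closed polygon, stroke `#008000` → score (S450, F1949). Machine vertices: (80.136,106.732) → (88.854,16.539) → (110.019,48.059) → (147.003,112.944) → (70.037,88.732) → (80.136,106.732). Closed: final G1 returns to the first vertex.

**Shape 3** — `<polyline>` open polyline, stroke `#0000ff` → cut (S874, F798). Machine vertices: (132.766,107.979) → (148.342,51.165) → (5.976,6.942). Open path.

**Shape 4** — `<path>` quadratic bezier, stroke `#008000` → score (S450, F1949). Control points (SVG): P0=(61.499,59.517), P1=(49.923,53.752), P2=(55.077,50.409); sampled at t=k/5. Machine vertices: (61.499,61.621) → (57.538,63.830) → (54.915,65.845) → (53.631,67.667) → (53.685,69.295) → (55.077,70.729). Open path.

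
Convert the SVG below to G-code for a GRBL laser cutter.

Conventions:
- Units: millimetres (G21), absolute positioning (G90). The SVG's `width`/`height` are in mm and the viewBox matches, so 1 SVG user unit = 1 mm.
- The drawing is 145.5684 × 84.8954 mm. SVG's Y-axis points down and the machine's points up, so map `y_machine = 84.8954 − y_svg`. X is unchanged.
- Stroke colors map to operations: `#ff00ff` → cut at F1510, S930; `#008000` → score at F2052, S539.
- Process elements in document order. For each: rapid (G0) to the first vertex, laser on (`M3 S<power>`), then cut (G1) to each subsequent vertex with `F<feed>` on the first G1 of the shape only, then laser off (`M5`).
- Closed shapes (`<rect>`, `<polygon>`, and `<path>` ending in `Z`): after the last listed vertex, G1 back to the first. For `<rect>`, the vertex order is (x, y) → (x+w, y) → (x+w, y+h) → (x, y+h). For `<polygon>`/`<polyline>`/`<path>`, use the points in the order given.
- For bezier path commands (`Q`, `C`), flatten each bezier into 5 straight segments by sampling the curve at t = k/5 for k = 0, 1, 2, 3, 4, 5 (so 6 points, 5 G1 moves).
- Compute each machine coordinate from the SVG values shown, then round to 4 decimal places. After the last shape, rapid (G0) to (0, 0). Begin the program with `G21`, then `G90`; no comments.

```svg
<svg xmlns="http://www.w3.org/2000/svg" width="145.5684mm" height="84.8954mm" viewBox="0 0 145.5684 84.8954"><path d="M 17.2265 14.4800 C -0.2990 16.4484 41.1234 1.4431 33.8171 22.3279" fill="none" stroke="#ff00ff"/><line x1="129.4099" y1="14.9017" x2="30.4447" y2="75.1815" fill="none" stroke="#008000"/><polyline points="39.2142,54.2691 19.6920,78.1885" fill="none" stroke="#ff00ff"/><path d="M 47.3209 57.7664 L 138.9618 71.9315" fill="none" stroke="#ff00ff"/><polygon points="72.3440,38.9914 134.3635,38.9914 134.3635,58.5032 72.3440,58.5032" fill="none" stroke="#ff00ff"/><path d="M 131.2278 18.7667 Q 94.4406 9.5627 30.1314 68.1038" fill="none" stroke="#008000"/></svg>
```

Since the viewBox matches the mm dimensions, user units are millimetres directly. The only transform is the Y-flip y_m = 84.8954 − y_svg.

Shape 1 is a cubic bezier drawn with `<path>`. Its stroke #ff00ff means cut at S930, F1510. After flipping Y the toolpath is (17.2265,70.4154) → (12.9235,70.8483) → (17.5996,72.8174) → (26.0862,73.7853) → (33.2148,71.2145) → (33.8171,62.5675).

Shape 2 is a line segment drawn with `<line>`. Its stroke #008000 means score at S539, F2052. After flipping Y the toolpath is (129.4099,69.9937) → (30.4447,9.7139).

Shape 3 is a line segment drawn with `<polyline>`. Its stroke #ff00ff means cut at S930, F1510. After flipping Y the toolpath is (39.2142,30.6263) → (19.6920,6.7069).

Shape 4 is a line segment drawn with `<path>`. Its stroke #ff00ff means cut at S930, F1510. After flipping Y the toolpath is (47.3209,27.1290) → (138.9618,12.9639).

Shape 5 is a rectangle drawn with `<polygon>`. Its stroke #ff00ff means cut at S930, F1510. After flipping Y the toolpath is (72.3440,45.9040) → (134.3635,45.9040) → (134.3635,26.3922) → (72.3440,26.3922) → (72.3440,45.9040), returning to the start.

Shape 6 is a quadratic bezier drawn with `<path>`. Its stroke #008000 means score at S539, F2052. After flipping Y the toolpath is (131.2278,66.1287) → (115.4120,67.1005) → (97.3945,62.6527) → (77.1752,52.7853) → (54.7542,37.4982) → (30.1314,16.7916).

G21
G90
G0 X17.2265 Y70.4154
M3 S930
G1 X12.9235 Y70.8483 F1510
G1 X17.5996 Y72.8174
G1 X26.0862 Y73.7853
G1 X33.2148 Y71.2145
G1 X33.8171 Y62.5675
M5
G0 X129.4099 Y69.9937
M3 S539
G1 X30.4447 Y9.7139 F2052
M5
G0 X39.2142 Y30.6263
M3 S930
G1 X19.6920 Y6.7069 F1510
M5
G0 X47.3209 Y27.1290
M3 S930
G1 X138.9618 Y12.9639 F1510
M5
G0 X72.3440 Y45.9040
M3 S930
G1 X134.3635 Y45.9040 F1510
G1 X134.3635 Y26.3922
G1 X72.3440 Y26.3922
G1 X72.3440 Y45.9040
M5
G0 X131.2278 Y66.1287
M3 S539
G1 X115.4120 Y67.1005 F2052
G1 X97.3945 Y62.6527
G1 X77.1752 Y52.7853
G1 X54.7542 Y37.4982
G1 X30.1314 Y16.7916
M5
G0 X0.0000 Y0.0000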